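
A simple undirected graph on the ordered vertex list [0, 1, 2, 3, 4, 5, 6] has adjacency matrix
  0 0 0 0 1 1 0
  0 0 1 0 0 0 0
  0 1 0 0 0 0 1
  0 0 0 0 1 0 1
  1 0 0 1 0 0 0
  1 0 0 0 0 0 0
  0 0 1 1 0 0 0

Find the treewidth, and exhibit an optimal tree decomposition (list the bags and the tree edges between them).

Every bag has size at most 2, so the width is 2 − 1 = 1 and tw(G) ≤ 1. G has an edge, so its treewidth is at least 1. Hence tw(G) = 1 exactly.

Treewidth 1.
One optimal decomposition is:
Bags: B1 = {1, 2}  B2 = {2, 6}  B3 = {3, 6}  B4 = {3, 4}  B5 = {0, 4}  B6 = {0, 5}
Tree: B1–B2, B2–B3, B3–B4, B4–B5, B5–B6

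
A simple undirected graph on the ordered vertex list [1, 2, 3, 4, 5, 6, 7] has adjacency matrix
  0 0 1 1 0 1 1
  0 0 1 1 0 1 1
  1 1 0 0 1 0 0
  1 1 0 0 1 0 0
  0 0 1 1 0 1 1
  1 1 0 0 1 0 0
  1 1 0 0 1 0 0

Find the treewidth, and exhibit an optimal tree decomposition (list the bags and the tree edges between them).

Each bag holds 4 vertices, so the decomposition has width 3, which upper-bounds the treewidth. For the lower bound: the 4 vertex sets {2,3}, {4,5}, {1}, {7} are disjoint, each induces a connected subgraph, and every pair is joined by at least one edge of G. Contracting each set to a single vertex therefore yields K_{4} as a minor, and since treewidth is minor-monotone, tw(G) ≥ tw(K_{4}) = 3. Combining the bounds, tw(G) = 3.

Treewidth 3.
One optimal decomposition is:
Bags: B1 = {1, 2, 3, 5}  B2 = {1, 2, 4, 5}  B3 = {1, 2, 5, 7}  B4 = {1, 2, 5, 6}
Tree: B1–B2, B2–B3, B3–B4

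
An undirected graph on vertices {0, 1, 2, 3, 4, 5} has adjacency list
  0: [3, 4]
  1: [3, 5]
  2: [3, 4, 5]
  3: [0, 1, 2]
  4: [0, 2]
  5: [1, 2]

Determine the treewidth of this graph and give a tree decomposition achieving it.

Treewidth 2.
Bags: B1 = {1, 3, 5}  B2 = {2, 3, 5}  B3 = {0, 2, 3}  B4 = {0, 2, 4}
Tree: B1–B2, B2–B3, B3–B4

Each bag holds 3 vertices, so the decomposition has width 2, which upper-bounds the treewidth. The edges 1–5–2–3–1 form a cycle, so G is not a tree and its treewidth is at least 2. Combining the bounds, tw(G) = 2.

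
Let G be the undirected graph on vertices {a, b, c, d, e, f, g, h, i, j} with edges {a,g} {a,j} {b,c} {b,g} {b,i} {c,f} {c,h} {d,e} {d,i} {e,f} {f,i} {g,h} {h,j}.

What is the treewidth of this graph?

2

A width-2 tree decomposition is:
Bags: B1 = {d, e, i}  B2 = {e, f, i}  B3 = {b, f, i}  B4 = {b, c, f}  B5 = {b, c, g}  B6 = {c, g, h}  B7 = {a, g, h}  B8 = {a, h, j}
Tree: B1–B2, B2–B3, B3–B4, B4–B5, B5–B6, B6–B7, B7–B8
The largest bag has 3 vertices, giving width 2; this decomposition certifies tw(G) ≤ 2. Since d–e–f–i–d is a cycle in G, G is not acyclic. Forests are exactly the graphs of treewidth ≤ 1, so tw(G) ≥ 2. Combining the bounds, tw(G) = 2.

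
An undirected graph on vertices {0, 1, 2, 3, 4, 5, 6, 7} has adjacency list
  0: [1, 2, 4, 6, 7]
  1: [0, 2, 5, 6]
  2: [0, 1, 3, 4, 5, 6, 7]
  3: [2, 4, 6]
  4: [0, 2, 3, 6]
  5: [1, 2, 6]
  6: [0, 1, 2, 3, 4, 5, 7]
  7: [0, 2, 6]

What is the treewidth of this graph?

A width-3 tree decomposition is:
Bags: B1 = {0, 2, 4, 6}  B2 = {0, 1, 2, 6}  B3 = {0, 2, 6, 7}  B4 = {1, 2, 5, 6}  B5 = {2, 3, 4, 6}
Tree: B1–B2, B2–B3, B2–B4, B1–B5
Every bag has size at most 4, so the width is 4 − 1 = 3 and tw(G) ≤ 3. For the lower bound, the 4 vertices {0, 1, 2, 6} are pairwise adjacent, and any tree decomposition puts a clique entirely inside one bag — forcing width ≥ 3. Hence tw(G) = 3 exactly.

3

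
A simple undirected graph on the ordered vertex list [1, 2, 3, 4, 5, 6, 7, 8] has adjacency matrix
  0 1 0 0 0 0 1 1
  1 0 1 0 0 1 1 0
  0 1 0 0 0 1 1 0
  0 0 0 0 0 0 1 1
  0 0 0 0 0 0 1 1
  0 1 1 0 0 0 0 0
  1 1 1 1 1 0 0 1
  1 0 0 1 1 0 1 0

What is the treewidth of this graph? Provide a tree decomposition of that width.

Every bag has size at most 3, so the width is 3 − 1 = 2 and tw(G) ≤ 2. Conversely, {2, 3, 6} is a clique of size 3, and the vertices of any clique must share a bag in every tree decomposition; so some bag has ≥ 3 vertices and tw(G) ≥ 2. Hence tw(G) = 2 exactly.

Treewidth 2.
Bags: B1 = {1, 2, 7}  B2 = {2, 3, 7}  B3 = {1, 7, 8}  B4 = {5, 7, 8}  B5 = {4, 7, 8}  B6 = {2, 3, 6}
Tree: B1–B2, B1–B3, B3–B4, B3–B5, B2–B6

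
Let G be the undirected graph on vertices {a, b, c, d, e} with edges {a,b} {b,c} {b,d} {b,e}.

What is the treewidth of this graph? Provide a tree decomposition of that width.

Treewidth 1.
One such decomposition:
Bags: B1 = {b, c}  B2 = {a, b}  B3 = {b, e}  B4 = {b, d}
Tree: B1–B2, B2–B3, B2–B4

Every bag has size at most 2, so the width is 2 − 1 = 1 and tw(G) ≤ 1. G has an edge, so its treewidth is at least 1. Hence tw(G) = 1 exactly.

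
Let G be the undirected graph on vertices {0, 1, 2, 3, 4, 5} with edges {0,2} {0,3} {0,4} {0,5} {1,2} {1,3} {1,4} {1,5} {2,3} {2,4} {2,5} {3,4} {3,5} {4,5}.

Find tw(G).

A width-4 tree decomposition is:
Bags: B1 = {1, 2, 3, 4, 5}  B2 = {0, 2, 3, 4, 5}
Tree: B1–B2
Each bag holds 5 vertices, so the decomposition has width 4, which upper-bounds the treewidth. On the other hand G contains the 5-clique {0, 2, 3, 4, 5}. A clique must lie in a single bag of any decomposition, so no decomposition can have width below 4. Therefore the treewidth is 4.

4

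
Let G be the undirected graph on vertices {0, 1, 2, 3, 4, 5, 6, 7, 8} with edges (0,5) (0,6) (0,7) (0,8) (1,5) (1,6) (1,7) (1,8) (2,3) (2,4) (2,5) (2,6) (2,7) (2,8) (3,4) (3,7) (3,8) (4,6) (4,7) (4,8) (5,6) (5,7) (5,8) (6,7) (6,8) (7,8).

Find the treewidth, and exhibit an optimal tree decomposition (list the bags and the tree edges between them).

Every bag has size at most 5, so the width is 5 − 1 = 4 and tw(G) ≤ 4. For the lower bound, the 5 vertices {2, 3, 4, 7, 8} are pairwise adjacent, and any tree decomposition puts a clique entirely inside one bag — forcing width ≥ 4. Therefore the treewidth is 4.

Treewidth 4.
One such decomposition:
Bags: B1 = {2, 5, 6, 7, 8}  B2 = {0, 5, 6, 7, 8}  B3 = {2, 4, 6, 7, 8}  B4 = {2, 3, 4, 7, 8}  B5 = {1, 5, 6, 7, 8}
Tree: B1–B2, B1–B3, B3–B4, B2–B5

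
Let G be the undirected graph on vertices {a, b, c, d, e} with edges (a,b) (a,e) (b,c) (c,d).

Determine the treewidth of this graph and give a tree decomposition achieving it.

Every bag has size at most 2, so the width is 2 − 1 = 1 and tw(G) ≤ 1. Since G has at least one edge (e.g. c–b), it is not an edgeless graph, so tw(G) ≥ 1. Hence tw(G) = 1 exactly.

Treewidth 1.
Bags: B1 = {b, c}  B2 = {c, d}  B3 = {a, b}  B4 = {a, e}
Tree: B1–B2, B1–B3, B3–B4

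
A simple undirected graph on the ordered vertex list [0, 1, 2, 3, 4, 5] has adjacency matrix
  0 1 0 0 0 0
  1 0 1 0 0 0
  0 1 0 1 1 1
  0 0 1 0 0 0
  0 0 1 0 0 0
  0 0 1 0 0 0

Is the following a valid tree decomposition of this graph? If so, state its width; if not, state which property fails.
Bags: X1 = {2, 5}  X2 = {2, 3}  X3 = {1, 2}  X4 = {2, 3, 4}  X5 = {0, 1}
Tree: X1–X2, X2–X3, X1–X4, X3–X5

No — bags containing vertex 3 are not connected in the tree.

A tree decomposition must satisfy three properties: every vertex lies in some bag; for every edge, both endpoints lie together in some bag; and for every vertex, the bags containing it form a connected subtree. Here bags containing vertex 3 are not connected in the tree, so the decomposition is invalid.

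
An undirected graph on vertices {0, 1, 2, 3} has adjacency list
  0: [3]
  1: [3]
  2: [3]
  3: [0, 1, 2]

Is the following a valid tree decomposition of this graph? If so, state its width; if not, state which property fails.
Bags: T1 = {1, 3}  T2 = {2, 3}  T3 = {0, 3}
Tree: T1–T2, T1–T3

Checking the three conditions: (i) the bags cover all of {0, 1, 2, 3}; (ii) for each edge, some bag contains both endpoints; (iii) the bags containing any fixed vertex form a subtree. All hold, so the decomposition is valid with width 2 − 1 = 1.

Yes; width 1.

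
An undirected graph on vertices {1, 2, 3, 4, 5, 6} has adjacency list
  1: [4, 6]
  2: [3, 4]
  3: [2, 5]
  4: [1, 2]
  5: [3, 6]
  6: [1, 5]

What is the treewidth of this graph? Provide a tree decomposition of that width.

Treewidth 2.
Bags: B1 = {1, 4, 6}  B2 = {4, 5, 6}  B3 = {3, 4, 5}  B4 = {2, 3, 4}
Tree: B1–B2, B2–B3, B3–B4

Every bag has size at most 3, so the width is 3 − 1 = 2 and tw(G) ≤ 2. For the lower bound, G contains the cycle 4–1–6–5–3–2–4, so G is not a forest; only forests have treewidth ≤ 1, hence tw(G) ≥ 2. Combining the bounds, tw(G) = 2.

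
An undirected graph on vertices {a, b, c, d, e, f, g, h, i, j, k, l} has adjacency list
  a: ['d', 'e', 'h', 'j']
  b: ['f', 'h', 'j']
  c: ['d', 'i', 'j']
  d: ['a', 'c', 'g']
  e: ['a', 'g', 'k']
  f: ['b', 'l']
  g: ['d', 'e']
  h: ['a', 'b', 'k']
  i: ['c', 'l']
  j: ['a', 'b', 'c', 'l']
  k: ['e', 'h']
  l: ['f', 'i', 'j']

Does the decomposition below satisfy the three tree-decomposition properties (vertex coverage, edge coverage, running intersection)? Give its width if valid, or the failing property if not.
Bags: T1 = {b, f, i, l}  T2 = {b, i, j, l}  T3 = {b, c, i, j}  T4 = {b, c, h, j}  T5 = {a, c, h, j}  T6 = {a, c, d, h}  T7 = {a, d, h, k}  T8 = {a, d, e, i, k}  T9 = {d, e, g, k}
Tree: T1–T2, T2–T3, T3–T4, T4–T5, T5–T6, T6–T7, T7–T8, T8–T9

No — bags containing vertex i are not connected in the tree.

A tree decomposition must satisfy three properties: every vertex lies in some bag; for every edge, both endpoints lie together in some bag; and for every vertex, the bags containing it form a connected subtree. Here bags containing vertex i are not connected in the tree, so the decomposition is invalid.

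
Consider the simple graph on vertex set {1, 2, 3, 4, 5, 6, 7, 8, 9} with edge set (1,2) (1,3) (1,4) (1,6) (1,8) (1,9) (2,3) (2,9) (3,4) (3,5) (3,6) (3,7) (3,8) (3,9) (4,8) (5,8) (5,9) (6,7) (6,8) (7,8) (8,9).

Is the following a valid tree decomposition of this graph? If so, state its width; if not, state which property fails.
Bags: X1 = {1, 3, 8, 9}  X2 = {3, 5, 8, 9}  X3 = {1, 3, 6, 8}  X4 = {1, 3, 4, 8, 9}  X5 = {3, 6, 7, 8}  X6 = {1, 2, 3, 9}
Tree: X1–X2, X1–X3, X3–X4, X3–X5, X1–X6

No — bags containing vertex 9 are not connected in the tree.

A tree decomposition must satisfy three properties: every vertex lies in some bag; for every edge, both endpoints lie together in some bag; and for every vertex, the bags containing it form a connected subtree. Here bags containing vertex 9 are not connected in the tree, so the decomposition is invalid.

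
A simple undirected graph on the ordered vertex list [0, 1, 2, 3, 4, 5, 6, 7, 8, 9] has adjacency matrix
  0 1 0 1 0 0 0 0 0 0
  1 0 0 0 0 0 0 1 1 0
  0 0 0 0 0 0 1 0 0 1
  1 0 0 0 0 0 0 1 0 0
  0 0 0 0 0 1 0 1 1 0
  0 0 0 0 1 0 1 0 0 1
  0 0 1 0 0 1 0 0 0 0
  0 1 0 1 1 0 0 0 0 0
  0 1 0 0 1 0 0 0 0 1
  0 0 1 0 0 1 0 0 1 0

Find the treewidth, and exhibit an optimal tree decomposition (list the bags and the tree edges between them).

Every bag has size at most 3, so the width is 3 − 1 = 2 and tw(G) ≤ 2. Since 0–3–7–1–0 is a cycle in G, G is not acyclic. Forests are exactly the graphs of treewidth ≤ 1, so tw(G) ≥ 2. Combining the bounds, tw(G) = 2.

Treewidth 2.
Bags: B1 = {0, 1, 3}  B2 = {1, 3, 7}  B3 = {1, 7, 8}  B4 = {4, 7, 8}  B5 = {4, 8, 9}  B6 = {4, 5, 9}  B7 = {2, 5, 9}  B8 = {2, 5, 6}
Tree: B1–B2, B2–B3, B3–B4, B4–B5, B5–B6, B6–B7, B7–B8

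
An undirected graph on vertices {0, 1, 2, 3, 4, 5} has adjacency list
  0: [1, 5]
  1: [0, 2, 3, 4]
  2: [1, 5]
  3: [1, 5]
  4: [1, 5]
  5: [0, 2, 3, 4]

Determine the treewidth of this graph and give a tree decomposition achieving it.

Every bag has size at most 3, so the width is 3 − 1 = 2 and tw(G) ≤ 2. The edges 3–1–0–5–3 form a cycle, so G is not a tree and its treewidth is at least 2. Therefore the treewidth is 2.

Treewidth 2.
One such decomposition:
Bags: B1 = {1, 3, 5}  B2 = {0, 1, 5}  B3 = {1, 4, 5}  B4 = {1, 2, 5}
Tree: B1–B2, B2–B3, B3–B4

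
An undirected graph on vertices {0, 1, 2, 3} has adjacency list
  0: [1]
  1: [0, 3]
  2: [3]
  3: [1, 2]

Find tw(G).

1

A width-1 tree decomposition is:
Bags: B1 = {2, 3}  B2 = {1, 3}  B3 = {0, 1}
Tree: B1–B2, B2–B3
The largest bag has 2 vertices, giving width 1; this decomposition certifies tw(G) ≤ 1. G has an edge, so its treewidth is at least 1. Combining the bounds, tw(G) = 1.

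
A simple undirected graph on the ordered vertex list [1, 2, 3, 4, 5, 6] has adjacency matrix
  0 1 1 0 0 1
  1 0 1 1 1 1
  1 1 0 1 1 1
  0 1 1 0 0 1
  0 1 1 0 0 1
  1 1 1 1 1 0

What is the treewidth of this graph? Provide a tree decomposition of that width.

Treewidth 3.
One optimal decomposition is:
Bags: B1 = {1, 2, 3, 6}  B2 = {2, 3, 4, 6}  B3 = {2, 3, 5, 6}
Tree: B1–B2, B1–B3

Every bag has size at most 4, so the width is 4 − 1 = 3 and tw(G) ≤ 3. On the other hand G contains the 4-clique {1, 2, 3, 6}. A clique must lie in a single bag of any decomposition, so no decomposition can have width below 3. Therefore the treewidth is 3.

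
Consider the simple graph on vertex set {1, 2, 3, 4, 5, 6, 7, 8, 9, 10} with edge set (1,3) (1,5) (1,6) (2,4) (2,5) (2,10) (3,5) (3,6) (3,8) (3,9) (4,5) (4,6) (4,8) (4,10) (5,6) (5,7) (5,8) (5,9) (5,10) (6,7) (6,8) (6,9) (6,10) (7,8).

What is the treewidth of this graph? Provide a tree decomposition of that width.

Treewidth 3.
Bags: B1 = {4, 5, 6, 10}  B2 = {4, 5, 6, 8}  B3 = {3, 5, 6, 8}  B4 = {3, 5, 6, 9}  B5 = {2, 4, 5, 10}  B6 = {5, 6, 7, 8}  B7 = {1, 3, 5, 6}
Tree: B1–B2, B2–B3, B3–B4, B1–B5, B2–B6, B3–B7

Every bag has size at most 4, so the width is 4 − 1 = 3 and tw(G) ≤ 3. Conversely, {2, 4, 5, 10} is a clique of size 4, and the vertices of any clique must share a bag in every tree decomposition; so some bag has ≥ 4 vertices and tw(G) ≥ 3. Combining the bounds, tw(G) = 3.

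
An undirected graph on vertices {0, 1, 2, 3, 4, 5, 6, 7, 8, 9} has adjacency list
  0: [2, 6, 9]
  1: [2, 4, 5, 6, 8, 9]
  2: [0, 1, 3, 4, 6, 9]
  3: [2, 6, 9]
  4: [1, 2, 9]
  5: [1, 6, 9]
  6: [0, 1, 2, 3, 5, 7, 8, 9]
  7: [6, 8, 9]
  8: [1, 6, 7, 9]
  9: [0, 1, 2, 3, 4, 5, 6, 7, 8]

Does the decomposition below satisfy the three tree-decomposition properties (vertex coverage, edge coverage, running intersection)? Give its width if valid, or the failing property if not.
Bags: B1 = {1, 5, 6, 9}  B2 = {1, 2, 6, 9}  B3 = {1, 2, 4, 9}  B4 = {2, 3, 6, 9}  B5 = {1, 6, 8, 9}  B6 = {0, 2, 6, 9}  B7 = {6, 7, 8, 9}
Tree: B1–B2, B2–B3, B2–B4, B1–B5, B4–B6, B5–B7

Every vertex of G appears in some bag (union = {0, 1, 2, 3, 4, 5, 6, 7, 8, 9}); every edge is covered by a bag; and for each vertex v the set of bags containing v is connected in the bag tree. The decomposition is therefore valid. The largest bag has 4 vertices, so the width is 3.

Yes; width 3.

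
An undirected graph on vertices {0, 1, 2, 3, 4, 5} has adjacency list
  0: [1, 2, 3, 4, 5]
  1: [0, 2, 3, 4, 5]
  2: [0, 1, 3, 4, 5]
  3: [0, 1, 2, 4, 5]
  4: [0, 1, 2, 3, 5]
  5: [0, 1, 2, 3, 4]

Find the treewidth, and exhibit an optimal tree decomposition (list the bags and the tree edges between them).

With just one bag of size 6, the width is 6 − 1 = 5, so tw(G) ≤ 5. Conversely, {0, 1, 2, 3, 4, 5} is a clique of size 6, and the vertices of any clique must share a bag in every tree decomposition; so some bag has ≥ 6 vertices and tw(G) ≥ 5. Therefore the treewidth is 5.

Treewidth 5.
One optimal decomposition is:
Bags: B1 = {0, 1, 2, 3, 4, 5}
Tree: (single bag)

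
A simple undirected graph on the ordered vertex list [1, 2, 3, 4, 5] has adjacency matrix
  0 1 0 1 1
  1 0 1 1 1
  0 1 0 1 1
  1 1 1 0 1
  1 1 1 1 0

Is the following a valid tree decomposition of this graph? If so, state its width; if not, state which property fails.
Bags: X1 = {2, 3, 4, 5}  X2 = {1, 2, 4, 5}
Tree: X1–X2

Vertex coverage: the bags together contain {1, 2, 3, 4, 5}, the full vertex set. Edge coverage: each edge of G has both endpoints in at least one bag. Running intersection: for every vertex, the bags containing it form a connected subtree. All three properties hold, so this is a valid tree decomposition of width max|bag| − 1 = 3, and hence tw(G) ≤ 3.

Yes; width 3.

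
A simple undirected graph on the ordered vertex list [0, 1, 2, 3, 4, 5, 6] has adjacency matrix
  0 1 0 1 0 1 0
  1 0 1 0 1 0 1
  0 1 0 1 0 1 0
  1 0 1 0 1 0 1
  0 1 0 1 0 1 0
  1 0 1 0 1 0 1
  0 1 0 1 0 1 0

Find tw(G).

A width-3 tree decomposition is:
Bags: B1 = {0, 1, 3, 5}  B2 = {1, 3, 4, 5}  B3 = {1, 3, 5, 6}  B4 = {1, 2, 3, 5}
Tree: B1–B2, B2–B3, B3–B4
Each bag holds 4 vertices, so the decomposition has width 3, which upper-bounds the treewidth. For the lower bound: the 4 vertex sets {0,3}, {4,5}, {1}, {6} are disjoint, each induces a connected subgraph, and every pair is joined by at least one edge of G. Contracting each set to a single vertex therefore yields K_{4} as a minor, and since treewidth is minor-monotone, tw(G) ≥ tw(K_{4}) = 3. Combining the bounds, tw(G) = 3.

3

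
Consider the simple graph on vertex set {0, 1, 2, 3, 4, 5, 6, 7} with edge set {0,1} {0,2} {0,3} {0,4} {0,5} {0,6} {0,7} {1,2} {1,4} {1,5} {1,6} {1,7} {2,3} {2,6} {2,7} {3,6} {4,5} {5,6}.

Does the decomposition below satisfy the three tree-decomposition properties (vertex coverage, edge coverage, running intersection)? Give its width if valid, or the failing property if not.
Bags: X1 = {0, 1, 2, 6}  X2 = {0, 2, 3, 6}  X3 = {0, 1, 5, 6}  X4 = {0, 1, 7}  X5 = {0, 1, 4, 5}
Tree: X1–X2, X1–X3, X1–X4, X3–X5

A tree decomposition must satisfy three properties: every vertex lies in some bag; for every edge, both endpoints lie together in some bag; and for every vertex, the bags containing it form a connected subtree. Here edge (2,7) lies in no bag, so the decomposition is invalid.

No — edge (2,7) lies in no bag.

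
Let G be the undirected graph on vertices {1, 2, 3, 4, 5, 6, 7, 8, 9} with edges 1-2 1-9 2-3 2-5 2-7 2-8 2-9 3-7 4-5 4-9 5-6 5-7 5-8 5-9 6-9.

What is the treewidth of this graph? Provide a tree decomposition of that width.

Every bag has size at most 3, so the width is 3 − 1 = 2 and tw(G) ≤ 2. For the lower bound, the 3 vertices {1, 2, 9} are pairwise adjacent, and any tree decomposition puts a clique entirely inside one bag — forcing width ≥ 2. The upper and lower bounds meet at 2, so that is the treewidth.

Treewidth 2.
One optimal decomposition is:
Bags: B1 = {2, 5, 7}  B2 = {2, 5, 9}  B3 = {4, 5, 9}  B4 = {2, 5, 8}  B5 = {1, 2, 9}  B6 = {5, 6, 9}  B7 = {2, 3, 7}
Tree: B1–B2, B2–B3, B2–B4, B2–B5, B3–B6, B1–B7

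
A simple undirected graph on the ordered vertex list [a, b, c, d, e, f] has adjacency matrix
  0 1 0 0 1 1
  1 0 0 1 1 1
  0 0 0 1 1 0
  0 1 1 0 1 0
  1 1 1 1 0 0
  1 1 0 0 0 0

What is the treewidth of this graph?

2

A width-2 tree decomposition is:
Bags: B1 = {a, b, f}  B2 = {a, b, e}  B3 = {b, d, e}  B4 = {c, d, e}
Tree: B1–B2, B2–B3, B3–B4
Each bag holds 3 vertices, so the decomposition has width 2, which upper-bounds the treewidth. Conversely, {c, d, e} is a clique of size 3, and the vertices of any clique must share a bag in every tree decomposition; so some bag has ≥ 3 vertices and tw(G) ≥ 2. Hence tw(G) = 2 exactly.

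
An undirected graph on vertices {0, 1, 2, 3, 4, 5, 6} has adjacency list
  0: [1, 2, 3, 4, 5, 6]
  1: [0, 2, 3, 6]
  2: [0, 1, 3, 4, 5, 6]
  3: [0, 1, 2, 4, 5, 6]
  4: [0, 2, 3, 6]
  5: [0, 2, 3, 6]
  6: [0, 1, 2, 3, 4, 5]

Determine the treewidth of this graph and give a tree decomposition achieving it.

Treewidth 4.
Bags: B1 = {0, 2, 3, 4, 6}  B2 = {0, 1, 2, 3, 6}  B3 = {0, 2, 3, 5, 6}
Tree: B1–B2, B2–B3

Each bag holds 5 vertices, so the decomposition has width 4, which upper-bounds the treewidth. On the other hand G contains the 5-clique {0, 1, 2, 3, 6}. A clique must lie in a single bag of any decomposition, so no decomposition can have width below 4. The upper and lower bounds meet at 4, so that is the treewidth.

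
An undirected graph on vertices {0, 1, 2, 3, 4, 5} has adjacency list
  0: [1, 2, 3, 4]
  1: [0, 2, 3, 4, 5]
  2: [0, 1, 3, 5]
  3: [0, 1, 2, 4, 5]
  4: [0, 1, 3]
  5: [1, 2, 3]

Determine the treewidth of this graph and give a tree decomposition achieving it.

The largest bag has 4 vertices, giving width 3; this decomposition certifies tw(G) ≤ 3. On the other hand G contains the 4-clique {0, 1, 2, 3}. A clique must lie in a single bag of any decomposition, so no decomposition can have width below 3. Combining the bounds, tw(G) = 3.

Treewidth 3.
Bags: B1 = {0, 1, 2, 3}  B2 = {1, 2, 3, 5}  B3 = {0, 1, 3, 4}
Tree: B1–B2, B1–B3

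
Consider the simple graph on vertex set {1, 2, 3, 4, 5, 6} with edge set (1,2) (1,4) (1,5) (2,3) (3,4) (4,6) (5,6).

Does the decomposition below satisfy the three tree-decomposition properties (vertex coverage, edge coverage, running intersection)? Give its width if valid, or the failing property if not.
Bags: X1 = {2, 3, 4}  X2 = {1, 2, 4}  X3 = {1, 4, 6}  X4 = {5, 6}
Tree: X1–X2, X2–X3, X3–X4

A tree decomposition must satisfy three properties: every vertex lies in some bag; for every edge, both endpoints lie together in some bag; and for every vertex, the bags containing it form a connected subtree. Here edge (1,5) lies in no bag, so the decomposition is invalid.

No — edge (1,5) lies in no bag.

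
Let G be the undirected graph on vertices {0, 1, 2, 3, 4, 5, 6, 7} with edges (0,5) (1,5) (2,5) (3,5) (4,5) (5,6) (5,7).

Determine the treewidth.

1

A width-1 tree decomposition is:
Bags: B1 = {5, 7}  B2 = {4, 5}  B3 = {2, 5}  B4 = {0, 5}  B5 = {5, 6}  B6 = {3, 5}  B7 = {1, 5}
Tree: B1–B2, B1–B3, B3–B4, B4–B5, B1–B6, B4–B7
Every bag has size at most 2, so the width is 2 − 1 = 1 and tw(G) ≤ 1. Since G has at least one edge (e.g. 7–5), it is not an edgeless graph, so tw(G) ≥ 1. Therefore the treewidth is 1.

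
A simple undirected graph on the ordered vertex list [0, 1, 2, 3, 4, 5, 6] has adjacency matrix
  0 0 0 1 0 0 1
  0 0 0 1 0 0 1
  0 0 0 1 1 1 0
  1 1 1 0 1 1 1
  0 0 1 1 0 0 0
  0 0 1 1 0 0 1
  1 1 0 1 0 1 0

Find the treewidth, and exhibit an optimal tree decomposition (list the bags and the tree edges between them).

Treewidth 2.
Bags: B1 = {3, 5, 6}  B2 = {2, 3, 5}  B3 = {1, 3, 6}  B4 = {0, 3, 6}  B5 = {2, 3, 4}
Tree: B1–B2, B1–B3, B1–B4, B2–B5

Every bag has size at most 3, so the width is 3 − 1 = 2 and tw(G) ≤ 2. On the other hand G contains the 3-clique {2, 3, 4}. A clique must lie in a single bag of any decomposition, so no decomposition can have width below 2. Hence tw(G) = 2 exactly.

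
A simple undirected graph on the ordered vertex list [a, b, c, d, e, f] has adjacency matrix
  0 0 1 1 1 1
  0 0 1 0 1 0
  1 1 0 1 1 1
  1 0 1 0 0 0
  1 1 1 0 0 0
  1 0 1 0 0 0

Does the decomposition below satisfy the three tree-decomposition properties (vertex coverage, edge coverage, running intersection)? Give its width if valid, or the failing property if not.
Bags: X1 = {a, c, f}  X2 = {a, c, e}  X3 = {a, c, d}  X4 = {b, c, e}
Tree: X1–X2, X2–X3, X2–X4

Every vertex of G appears in some bag (union = {a, b, c, d, e, f}); every edge is covered by a bag; and for each vertex v the set of bags containing v is connected in the bag tree. The decomposition is therefore valid. The largest bag has 3 vertices, so the width is 2.

Yes; width 2.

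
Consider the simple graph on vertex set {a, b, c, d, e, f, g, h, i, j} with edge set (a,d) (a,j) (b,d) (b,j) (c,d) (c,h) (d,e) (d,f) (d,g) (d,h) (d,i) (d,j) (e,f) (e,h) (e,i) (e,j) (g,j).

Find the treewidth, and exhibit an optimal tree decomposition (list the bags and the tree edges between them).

Treewidth 2.
Bags: B1 = {d, e, h}  B2 = {d, e, i}  B3 = {d, e, f}  B4 = {d, e, j}  B5 = {b, d, j}  B6 = {a, d, j}  B7 = {c, d, h}  B8 = {d, g, j}
Tree: B1–B2, B1–B3, B2–B4, B4–B5, B4–B6, B1–B7, B4–B8

The largest bag has 3 vertices, giving width 2; this decomposition certifies tw(G) ≤ 2. On the other hand G contains the 3-clique {d, e, f}. A clique must lie in a single bag of any decomposition, so no decomposition can have width below 2. Combining the bounds, tw(G) = 2.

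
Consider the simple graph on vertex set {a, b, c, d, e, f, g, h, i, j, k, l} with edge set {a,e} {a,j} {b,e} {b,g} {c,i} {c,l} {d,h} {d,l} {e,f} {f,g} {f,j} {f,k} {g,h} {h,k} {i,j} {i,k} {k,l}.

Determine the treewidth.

3

A width-3 tree decomposition is:
Bags: B1 = {c, d, h, l}  B2 = {c, h, k, l}  B3 = {c, h, i, k}  B4 = {g, h, i, k}  B5 = {f, g, i, k}  B6 = {f, g, i, j}  B7 = {b, f, g, j}  B8 = {b, e, f, j}  B9 = {a, b, e, j}
Tree: B1–B2, B2–B3, B3–B4, B4–B5, B5–B6, B6–B7, B7–B8, B8–B9
The largest bag has 4 vertices, giving width 3; this decomposition certifies tw(G) ≤ 3. For the lower bound: the 4 vertex sets {c,d,l}, {h}, {k}, {f,g,i,j} are disjoint, each induces a connected subgraph, and every pair is joined by at least one edge of G. Contracting each set to a single vertex therefore yields K_{4} as a minor, and since treewidth is minor-monotone, tw(G) ≥ tw(K_{4}) = 3. The upper and lower bounds meet at 3, so that is the treewidth.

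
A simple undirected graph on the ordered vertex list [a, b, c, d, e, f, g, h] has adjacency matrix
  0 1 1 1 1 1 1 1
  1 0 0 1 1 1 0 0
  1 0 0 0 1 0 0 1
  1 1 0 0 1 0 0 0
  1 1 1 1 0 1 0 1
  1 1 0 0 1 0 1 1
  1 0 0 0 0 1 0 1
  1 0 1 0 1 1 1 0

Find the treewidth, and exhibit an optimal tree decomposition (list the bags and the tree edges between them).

Treewidth 3.
Bags: B1 = {a, f, g, h}  B2 = {a, e, f, h}  B3 = {a, b, e, f}  B4 = {a, b, d, e}  B5 = {a, c, e, h}
Tree: B1–B2, B2–B3, B3–B4, B2–B5

Each bag holds 4 vertices, so the decomposition has width 3, which upper-bounds the treewidth. For the lower bound, the 4 vertices {a, f, g, h} are pairwise adjacent, and any tree decomposition puts a clique entirely inside one bag — forcing width ≥ 3. Therefore the treewidth is 3.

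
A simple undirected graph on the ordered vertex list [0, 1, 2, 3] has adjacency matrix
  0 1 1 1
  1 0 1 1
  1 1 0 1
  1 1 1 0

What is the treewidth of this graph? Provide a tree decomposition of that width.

With just one bag of size 4, the width is 4 − 1 = 3, so tw(G) ≤ 3. On the other hand G contains the 4-clique {0, 1, 2, 3}. A clique must lie in a single bag of any decomposition, so no decomposition can have width below 3. The upper and lower bounds meet at 3, so that is the treewidth.

Treewidth 3.
One optimal decomposition is:
Bags: B1 = {0, 1, 2, 3}
Tree: (single bag)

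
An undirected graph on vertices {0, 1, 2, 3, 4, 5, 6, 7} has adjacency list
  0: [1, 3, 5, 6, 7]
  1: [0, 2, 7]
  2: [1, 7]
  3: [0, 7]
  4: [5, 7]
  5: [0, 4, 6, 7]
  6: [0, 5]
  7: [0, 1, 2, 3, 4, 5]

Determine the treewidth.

2

A width-2 tree decomposition is:
Bags: B1 = {0, 5, 7}  B2 = {0, 3, 7}  B3 = {4, 5, 7}  B4 = {0, 1, 7}  B5 = {1, 2, 7}  B6 = {0, 5, 6}
Tree: B1–B2, B1–B3, B2–B4, B4–B5, B1–B6
Each bag holds 3 vertices, so the decomposition has width 2, which upper-bounds the treewidth. On the other hand G contains the 3-clique {0, 5, 6}. A clique must lie in a single bag of any decomposition, so no decomposition can have width below 2. Hence tw(G) = 2 exactly.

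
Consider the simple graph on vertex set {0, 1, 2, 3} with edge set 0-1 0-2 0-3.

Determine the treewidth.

1

A width-1 tree decomposition is:
Bags: B1 = {0, 1}  B2 = {0, 2}  B3 = {0, 3}
Tree: B1–B2, B1–B3
Each bag holds 2 vertices, so the decomposition has width 1, which upper-bounds the treewidth. Any graph with an edge has treewidth ≥ 1, and G has the edge 1–0. Therefore the treewidth is 1.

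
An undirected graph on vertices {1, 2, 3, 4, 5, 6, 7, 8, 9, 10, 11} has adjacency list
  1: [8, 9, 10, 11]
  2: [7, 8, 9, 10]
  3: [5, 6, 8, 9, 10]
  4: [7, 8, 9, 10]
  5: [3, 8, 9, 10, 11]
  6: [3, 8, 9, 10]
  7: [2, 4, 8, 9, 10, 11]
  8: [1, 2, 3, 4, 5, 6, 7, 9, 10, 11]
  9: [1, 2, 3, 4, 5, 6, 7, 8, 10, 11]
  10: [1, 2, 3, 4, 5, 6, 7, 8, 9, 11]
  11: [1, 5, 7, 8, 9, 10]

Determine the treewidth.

4

A width-4 tree decomposition is:
Bags: B1 = {5, 8, 9, 10, 11}  B2 = {3, 5, 8, 9, 10}  B3 = {7, 8, 9, 10, 11}  B4 = {4, 7, 8, 9, 10}  B5 = {2, 7, 8, 9, 10}  B6 = {1, 8, 9, 10, 11}  B7 = {3, 6, 8, 9, 10}
Tree: B1–B2, B1–B3, B3–B4, B4–B5, B1–B6, B2–B7
Every bag has size at most 5, so the width is 5 − 1 = 4 and tw(G) ≤ 4. Conversely, {1, 8, 9, 10, 11} is a clique of size 5, and the vertices of any clique must share a bag in every tree decomposition; so some bag has ≥ 5 vertices and tw(G) ≥ 4. The upper and lower bounds meet at 4, so that is the treewidth.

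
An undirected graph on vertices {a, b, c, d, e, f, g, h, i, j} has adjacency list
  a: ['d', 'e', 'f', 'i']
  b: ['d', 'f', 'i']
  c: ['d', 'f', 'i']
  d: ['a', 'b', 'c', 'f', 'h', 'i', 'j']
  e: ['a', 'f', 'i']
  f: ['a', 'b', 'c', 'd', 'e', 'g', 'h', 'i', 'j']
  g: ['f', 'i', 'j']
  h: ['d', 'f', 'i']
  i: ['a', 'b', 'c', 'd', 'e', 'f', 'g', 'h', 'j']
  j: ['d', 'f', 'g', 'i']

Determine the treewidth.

3

A width-3 tree decomposition is:
Bags: B1 = {d, f, i, j}  B2 = {d, f, h, i}  B3 = {a, d, f, i}  B4 = {f, g, i, j}  B5 = {b, d, f, i}  B6 = {a, e, f, i}  B7 = {c, d, f, i}
Tree: B1–B2, B1–B3, B1–B4, B2–B5, B3–B6, B5–B7
The largest bag has 4 vertices, giving width 3; this decomposition certifies tw(G) ≤ 3. Conversely, {d, f, h, i} is a clique of size 4, and the vertices of any clique must share a bag in every tree decomposition; so some bag has ≥ 4 vertices and tw(G) ≥ 3. Combining the bounds, tw(G) = 3.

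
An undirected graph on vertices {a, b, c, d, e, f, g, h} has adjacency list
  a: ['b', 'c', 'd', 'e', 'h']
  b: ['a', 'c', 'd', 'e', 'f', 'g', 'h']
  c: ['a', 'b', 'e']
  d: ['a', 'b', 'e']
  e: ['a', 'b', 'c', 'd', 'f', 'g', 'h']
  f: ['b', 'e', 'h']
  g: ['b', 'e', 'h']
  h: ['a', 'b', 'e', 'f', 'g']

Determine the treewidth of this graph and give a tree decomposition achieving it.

Every bag has size at most 4, so the width is 4 − 1 = 3 and tw(G) ≤ 3. For the lower bound, the 4 vertices {a, b, d, e} are pairwise adjacent, and any tree decomposition puts a clique entirely inside one bag — forcing width ≥ 3. Hence tw(G) = 3 exactly.

Treewidth 3.
Bags: B1 = {a, b, d, e}  B2 = {a, b, e, h}  B3 = {b, e, g, h}  B4 = {b, e, f, h}  B5 = {a, b, c, e}
Tree: B1–B2, B2–B3, B3–B4, B1–B5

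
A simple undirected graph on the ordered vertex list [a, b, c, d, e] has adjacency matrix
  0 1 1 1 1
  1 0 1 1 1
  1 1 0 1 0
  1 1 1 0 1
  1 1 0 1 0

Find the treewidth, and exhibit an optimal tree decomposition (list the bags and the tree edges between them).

Treewidth 3.
Bags: B1 = {a, b, d, e}  B2 = {a, b, c, d}
Tree: B1–B2

Each bag holds 4 vertices, so the decomposition has width 3, which upper-bounds the treewidth. Conversely, {a, b, d, e} is a clique of size 4, and the vertices of any clique must share a bag in every tree decomposition; so some bag has ≥ 4 vertices and tw(G) ≥ 3. Therefore the treewidth is 3.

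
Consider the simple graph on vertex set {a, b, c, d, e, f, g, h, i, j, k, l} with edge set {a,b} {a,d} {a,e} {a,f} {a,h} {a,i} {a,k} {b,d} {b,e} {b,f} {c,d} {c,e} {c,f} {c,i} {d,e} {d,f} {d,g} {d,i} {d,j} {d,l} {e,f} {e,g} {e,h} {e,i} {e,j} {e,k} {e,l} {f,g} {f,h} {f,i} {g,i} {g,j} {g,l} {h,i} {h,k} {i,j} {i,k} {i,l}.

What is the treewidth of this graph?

4

A width-4 tree decomposition is:
Bags: B1 = {d, e, f, g, i}  B2 = {d, e, g, i, l}  B3 = {d, e, g, i, j}  B4 = {a, d, e, f, i}  B5 = {a, e, f, h, i}  B6 = {a, e, h, i, k}  B7 = {a, b, d, e, f}  B8 = {c, d, e, f, i}
Tree: B1–B2, B2–B3, B1–B4, B4–B5, B5–B6, B4–B7, B4–B8
The largest bag has 5 vertices, giving width 4; this decomposition certifies tw(G) ≤ 4. On the other hand G contains the 5-clique {a, b, d, e, f}. A clique must lie in a single bag of any decomposition, so no decomposition can have width below 4. The upper and lower bounds meet at 4, so that is the treewidth.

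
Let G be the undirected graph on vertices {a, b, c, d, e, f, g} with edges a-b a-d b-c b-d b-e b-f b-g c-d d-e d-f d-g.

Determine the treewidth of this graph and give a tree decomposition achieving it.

Treewidth 2.
Bags: B1 = {b, d, e}  B2 = {b, d, f}  B3 = {b, c, d}  B4 = {a, b, d}  B5 = {b, d, g}
Tree: B1–B2, B1–B3, B3–B4, B2–B5

Every bag has size at most 3, so the width is 3 − 1 = 2 and tw(G) ≤ 2. On the other hand G contains the 3-clique {b, d, f}. A clique must lie in a single bag of any decomposition, so no decomposition can have width below 2. Combining the bounds, tw(G) = 2.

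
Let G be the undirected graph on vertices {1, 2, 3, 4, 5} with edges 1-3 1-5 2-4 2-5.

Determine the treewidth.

A width-1 tree decomposition is:
Bags: B1 = {1, 3}  B2 = {1, 5}  B3 = {2, 5}  B4 = {2, 4}
Tree: B1–B2, B2–B3, B3–B4
Every bag has size at most 2, so the width is 2 − 1 = 1 and tw(G) ≤ 1. G has an edge, so its treewidth is at least 1. The upper and lower bounds meet at 1, so that is the treewidth.

1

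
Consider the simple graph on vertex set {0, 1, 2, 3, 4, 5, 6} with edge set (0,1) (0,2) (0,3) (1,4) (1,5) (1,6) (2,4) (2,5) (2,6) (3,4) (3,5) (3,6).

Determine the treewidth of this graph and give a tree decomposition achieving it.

The largest bag has 4 vertices, giving width 3; this decomposition certifies tw(G) ≤ 3. For the lower bound: the 4 vertex sets {0,2}, {1,6}, {3}, {4} are disjoint, each induces a connected subgraph, and every pair is joined by at least one edge of G. Contracting each set to a single vertex therefore yields K_{4} as a minor, and since treewidth is minor-monotone, tw(G) ≥ tw(K_{4}) = 3. Therefore the treewidth is 3.

Treewidth 3.
One such decomposition:
Bags: B1 = {0, 1, 2, 3}  B2 = {1, 2, 3, 6}  B3 = {1, 2, 3, 4}  B4 = {1, 2, 3, 5}
Tree: B1–B2, B2–B3, B3–B4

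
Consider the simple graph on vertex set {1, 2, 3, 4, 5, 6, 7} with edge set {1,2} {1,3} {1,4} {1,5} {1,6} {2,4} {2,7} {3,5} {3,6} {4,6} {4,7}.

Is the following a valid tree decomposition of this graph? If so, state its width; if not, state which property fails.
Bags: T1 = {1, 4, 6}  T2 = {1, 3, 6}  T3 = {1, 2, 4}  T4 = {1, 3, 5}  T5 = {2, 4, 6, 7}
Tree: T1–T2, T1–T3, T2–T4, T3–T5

A tree decomposition must satisfy three properties: every vertex lies in some bag; for every edge, both endpoints lie together in some bag; and for every vertex, the bags containing it form a connected subtree. Here bags containing vertex 6 are not connected in the tree, so the decomposition is invalid.

No — bags containing vertex 6 are not connected in the tree.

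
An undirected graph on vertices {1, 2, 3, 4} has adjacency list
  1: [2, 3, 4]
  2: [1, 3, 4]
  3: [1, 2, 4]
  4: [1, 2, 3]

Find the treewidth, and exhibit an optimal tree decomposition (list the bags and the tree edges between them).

Treewidth 3.
One optimal decomposition is:
Bags: B1 = {1, 2, 3, 4}
Tree: (single bag)

With just one bag of size 4, the width is 4 − 1 = 3, so tw(G) ≤ 3. On the other hand G contains the 4-clique {1, 2, 3, 4}. A clique must lie in a single bag of any decomposition, so no decomposition can have width below 3. Hence tw(G) = 3 exactly.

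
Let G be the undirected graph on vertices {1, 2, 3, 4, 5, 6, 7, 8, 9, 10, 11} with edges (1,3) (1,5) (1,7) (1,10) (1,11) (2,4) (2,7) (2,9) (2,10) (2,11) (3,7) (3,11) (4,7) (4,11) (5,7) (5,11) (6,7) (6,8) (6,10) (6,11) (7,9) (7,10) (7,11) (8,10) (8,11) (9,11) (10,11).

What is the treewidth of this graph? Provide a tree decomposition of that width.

Treewidth 3.
One such decomposition:
Bags: B1 = {2, 7, 10, 11}  B2 = {2, 7, 9, 11}  B3 = {6, 7, 10, 11}  B4 = {2, 4, 7, 11}  B5 = {1, 7, 10, 11}  B6 = {1, 3, 7, 11}  B7 = {6, 8, 10, 11}  B8 = {1, 5, 7, 11}
Tree: B1–B2, B1–B3, B2–B4, B3–B5, B5–B6, B3–B7, B5–B8

Each bag holds 4 vertices, so the decomposition has width 3, which upper-bounds the treewidth. For the lower bound, the 4 vertices {6, 8, 10, 11} are pairwise adjacent, and any tree decomposition puts a clique entirely inside one bag — forcing width ≥ 3. Hence tw(G) = 3 exactly.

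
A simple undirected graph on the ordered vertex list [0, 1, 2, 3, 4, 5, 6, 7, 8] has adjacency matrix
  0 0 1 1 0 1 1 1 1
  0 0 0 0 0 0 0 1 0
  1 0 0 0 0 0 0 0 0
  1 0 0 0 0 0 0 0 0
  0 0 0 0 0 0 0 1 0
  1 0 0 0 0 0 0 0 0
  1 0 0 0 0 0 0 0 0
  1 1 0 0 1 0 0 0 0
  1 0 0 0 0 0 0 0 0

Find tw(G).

A width-1 tree decomposition is:
Bags: B1 = {0, 8}  B2 = {0, 3}  B3 = {0, 7}  B4 = {4, 7}  B5 = {0, 6}  B6 = {1, 7}  B7 = {0, 5}  B8 = {0, 2}
Tree: B1–B2, B2–B3, B3–B4, B1–B5, B3–B6, B3–B7, B7–B8
Each bag holds 2 vertices, so the decomposition has width 1, which upper-bounds the treewidth. Any graph with an edge has treewidth ≥ 1, and G has the edge 8–0. The upper and lower bounds meet at 1, so that is the treewidth.

1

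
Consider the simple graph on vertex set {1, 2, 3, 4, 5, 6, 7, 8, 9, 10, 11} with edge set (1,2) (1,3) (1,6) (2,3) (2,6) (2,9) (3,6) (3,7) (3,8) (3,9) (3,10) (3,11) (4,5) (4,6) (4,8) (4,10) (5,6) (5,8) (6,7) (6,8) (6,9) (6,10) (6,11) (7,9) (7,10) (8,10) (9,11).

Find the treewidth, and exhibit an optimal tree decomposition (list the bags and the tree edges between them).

Treewidth 3.
One such decomposition:
Bags: B1 = {3, 6, 7, 9}  B2 = {3, 6, 7, 10}  B3 = {3, 6, 9, 11}  B4 = {3, 6, 8, 10}  B5 = {4, 6, 8, 10}  B6 = {2, 3, 6, 9}  B7 = {4, 5, 6, 8}  B8 = {1, 2, 3, 6}
Tree: B1–B2, B1–B3, B2–B4, B4–B5, B3–B6, B5–B7, B6–B8

Every bag has size at most 4, so the width is 4 − 1 = 3 and tw(G) ≤ 3. For the lower bound, the 4 vertices {3, 6, 8, 10} are pairwise adjacent, and any tree decomposition puts a clique entirely inside one bag — forcing width ≥ 3. Therefore the treewidth is 3.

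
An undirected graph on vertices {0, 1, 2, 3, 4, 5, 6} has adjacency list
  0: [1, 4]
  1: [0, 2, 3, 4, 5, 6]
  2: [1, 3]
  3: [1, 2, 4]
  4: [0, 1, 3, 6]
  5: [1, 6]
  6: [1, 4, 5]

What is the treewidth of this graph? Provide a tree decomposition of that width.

Treewidth 2.
One optimal decomposition is:
Bags: B1 = {1, 4, 6}  B2 = {1, 5, 6}  B3 = {1, 3, 4}  B4 = {0, 1, 4}  B5 = {1, 2, 3}
Tree: B1–B2, B1–B3, B1–B4, B3–B5

Every bag has size at most 3, so the width is 3 − 1 = 2 and tw(G) ≤ 2. For the lower bound, the 3 vertices {1, 2, 3} are pairwise adjacent, and any tree decomposition puts a clique entirely inside one bag — forcing width ≥ 2. The upper and lower bounds meet at 2, so that is the treewidth.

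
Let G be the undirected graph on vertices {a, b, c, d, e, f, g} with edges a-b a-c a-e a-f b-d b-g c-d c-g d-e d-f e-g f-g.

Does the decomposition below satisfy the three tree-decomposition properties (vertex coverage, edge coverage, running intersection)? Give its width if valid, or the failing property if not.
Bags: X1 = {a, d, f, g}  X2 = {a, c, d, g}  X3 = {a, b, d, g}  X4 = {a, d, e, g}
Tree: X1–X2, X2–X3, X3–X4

Yes; width 3.

Vertex coverage: the bags together contain {a, b, c, d, e, f, g}, the full vertex set. Edge coverage: each edge of G has both endpoints in at least one bag. Running intersection: for every vertex, the bags containing it form a connected subtree. All three properties hold, so this is a valid tree decomposition of width max|bag| − 1 = 3, and hence tw(G) ≤ 3.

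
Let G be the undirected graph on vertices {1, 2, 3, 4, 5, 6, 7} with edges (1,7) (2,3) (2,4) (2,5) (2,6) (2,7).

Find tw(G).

1

A width-1 tree decomposition is:
Bags: B1 = {2, 6}  B2 = {2, 3}  B3 = {2, 4}  B4 = {2, 5}  B5 = {2, 7}  B6 = {1, 7}
Tree: B1–B2, B1–B3, B3–B4, B1–B5, B5–B6
The largest bag has 2 vertices, giving width 1; this decomposition certifies tw(G) ≤ 1. Any graph with an edge has treewidth ≥ 1, and G has the edge 2–6. Combining the bounds, tw(G) = 1.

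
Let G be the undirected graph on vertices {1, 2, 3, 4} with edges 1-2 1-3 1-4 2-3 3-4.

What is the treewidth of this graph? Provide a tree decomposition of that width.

The largest bag has 3 vertices, giving width 2; this decomposition certifies tw(G) ≤ 2. For the lower bound, the 3 vertices {1, 2, 3} are pairwise adjacent, and any tree decomposition puts a clique entirely inside one bag — forcing width ≥ 2. Hence tw(G) = 2 exactly.

Treewidth 2.
Bags: B1 = {1, 2, 3}  B2 = {1, 3, 4}
Tree: B1–B2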